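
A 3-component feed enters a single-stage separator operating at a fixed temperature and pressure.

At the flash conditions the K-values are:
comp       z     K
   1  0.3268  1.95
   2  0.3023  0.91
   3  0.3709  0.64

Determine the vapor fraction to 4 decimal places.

Let ψ = V/F and solve Σ zᵢ(Kᵢ−1)/(1+ψ(Kᵢ−1)) = 0.
Feasibility: ΣzᵢKᵢ = 1.1497, Σzᵢ/Kᵢ = 1.0793 — both > 1, two phases present.
Newton–Raphson from ψ = 0.5:
  ψ = 0.5000: g = 0.01916, g' = -0.2097 → ψ = 0.5913
  ψ = 0.5913: g = 0.00041, g' = -0.2012 → ψ = 0.5934
Converged at ψ = 0.5934.

ψ = 0.5934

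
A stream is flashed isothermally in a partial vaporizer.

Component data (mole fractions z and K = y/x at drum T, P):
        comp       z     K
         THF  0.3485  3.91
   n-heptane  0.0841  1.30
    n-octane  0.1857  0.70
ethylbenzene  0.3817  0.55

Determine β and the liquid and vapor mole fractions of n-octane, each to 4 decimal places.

Rachford–Rice: g(β) = Σ zᵢ(Kᵢ−1)/(1+β(Kᵢ−1)) = 0.
Feasibility: ΣzᵢKᵢ = 1.8119, Σzᵢ/Kᵢ = 1.1131 — both > 1, two phases present.
Newton–Raphson from β = 0.35:
  β = 0.3500: g = 0.25913, g' = -0.8603 → β = 0.6512
  β = 0.6512: g = 0.05920, g' = -0.5379 → β = 0.7613
  β = 0.7613: g = 0.00247, g' = -0.4974 → β = 0.7663
Converged at β = 0.7663.
Compositions from xᵢ = zᵢ/(1+β(Kᵢ−1)), yᵢ = Kᵢxᵢ:
  THF: x = 0.1079, y = 0.4219
  n-heptane: x = 0.0684, y = 0.0889
  n-octane: x = 0.2411, y = 0.1688
  ethylbenzene: x = 0.5826, y = 0.3204

β = 0.7663, x_n-octane = 0.2411, y_n-octane = 0.1688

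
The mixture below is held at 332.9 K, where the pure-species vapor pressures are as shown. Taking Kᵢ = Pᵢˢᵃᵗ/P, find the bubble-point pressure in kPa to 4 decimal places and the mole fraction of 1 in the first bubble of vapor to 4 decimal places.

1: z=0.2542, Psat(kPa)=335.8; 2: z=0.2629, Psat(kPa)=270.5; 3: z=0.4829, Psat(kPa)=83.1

At the bubble point ψ → 0, so ΣzᵢKᵢ = 1 with Kᵢ = Pᵢˢᵃᵗ/P ⇒ P = ΣzᵢPᵢˢᵃᵗ.
P = 0.2542·335.8 + 0.2629·270.5 + 0.4829·83.1 = 196.6038 kPa
yᵢ = zᵢPᵢˢᵃᵗ/P ⇒ y_1 = 0.2542·335.8/196.6038 = 0.4342

Pbub = 196.6038 kPa, y_1 = 0.4342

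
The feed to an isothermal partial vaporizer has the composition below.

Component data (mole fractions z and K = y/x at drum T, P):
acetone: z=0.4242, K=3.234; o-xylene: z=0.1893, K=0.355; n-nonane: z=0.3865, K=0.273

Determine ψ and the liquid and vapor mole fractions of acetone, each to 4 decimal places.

ψ = 0.3476, x_acetone = 0.2388, y_acetone = 0.7722

Material balance + equilibrium reduce to Σ zᵢ(Kᵢ−1)/(1+ψ(Kᵢ−1)) = 0.
Check two-phase: ΣzᵢKᵢ = 1.5446 > 1 and Σzᵢ/Kᵢ = 2.0802 > 1, so g(0) = 0.5446 > 0 and g(1) = -1.0802 < 0.
Iterate (Newton) starting at ψ = 0.5:
  ψ = 0.5000: g = -0.17403, g' = -1.1482 → ψ = 0.3484
  ψ = 0.3484: g = -0.00093, g' = -1.1668 → ψ = 0.3476
Converged at ψ = 0.3476.
Compositions from xᵢ = zᵢ/(1+ψ(Kᵢ−1)), yᵢ = Kᵢxᵢ:
  acetone: x = 0.2388, y = 0.7722
  o-xylene: x = 0.2440, y = 0.0866
  n-nonane: x = 0.5172, y = 0.1412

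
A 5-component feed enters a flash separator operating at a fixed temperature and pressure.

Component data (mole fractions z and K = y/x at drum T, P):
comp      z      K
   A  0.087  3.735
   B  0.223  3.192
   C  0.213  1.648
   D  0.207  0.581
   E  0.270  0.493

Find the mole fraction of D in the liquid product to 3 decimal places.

x_D = 0.305

Material balance + equilibrium reduce to Σ zᵢ(Kᵢ−1)/(1+ψ(Kᵢ−1)) = 0.
Check two-phase: ΣzᵢKᵢ = 1.641 > 1 and Σzᵢ/Kᵢ = 1.126 > 1, so g(0) = 0.641 > 0 and g(1) = -0.126 < 0.
Iterate (Newton) starting at ψ = 0.5:
  ψ = 0.500: g = 0.1449, g' = -0.594 → ψ = 0.744
  ψ = 0.744: g = 0.0115, g' = -0.522 → ψ = 0.766
Converged at ψ = 0.766.
Compositions from xᵢ = zᵢ/(1+ψ(Kᵢ−1)), yᵢ = Kᵢxᵢ:
  A: x = 0.028, y = 0.105
  B: x = 0.083, y = 0.266
  C: x = 0.142, y = 0.235
  D: x = 0.305, y = 0.177
  E: x = 0.441, y = 0.218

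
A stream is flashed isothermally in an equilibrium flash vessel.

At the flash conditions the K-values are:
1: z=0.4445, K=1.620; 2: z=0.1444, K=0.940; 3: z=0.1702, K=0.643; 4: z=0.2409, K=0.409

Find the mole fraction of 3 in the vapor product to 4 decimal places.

Newton–Raphson from β = 0.5:
  β = 0.5000: g = -0.07461, g' = -0.3018 → β = 0.2528
  β = 0.2528: g = -0.00471, g' = -0.2707 → β = 0.2354
Converged at β = 0.2354.
Compositions from xᵢ = zᵢ/(1+β(Kᵢ−1)), yᵢ = Kᵢxᵢ:
  1: x = 0.3879, y = 0.6284
  2: x = 0.1465, y = 0.1377
  3: x = 0.1858, y = 0.1195
  4: x = 0.2798, y = 0.1144

y_3 = 0.1195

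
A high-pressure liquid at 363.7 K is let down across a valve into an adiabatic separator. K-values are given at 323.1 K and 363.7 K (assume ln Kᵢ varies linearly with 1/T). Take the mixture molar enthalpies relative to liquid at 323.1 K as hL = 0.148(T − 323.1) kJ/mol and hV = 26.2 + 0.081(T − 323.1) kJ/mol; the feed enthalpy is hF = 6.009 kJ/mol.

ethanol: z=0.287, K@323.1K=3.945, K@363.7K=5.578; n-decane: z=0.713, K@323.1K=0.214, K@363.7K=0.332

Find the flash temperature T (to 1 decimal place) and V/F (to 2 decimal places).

Adiabatic flash: solve Rachford–Rice at each trial T, then check hF = ψ·hV(T) + (1−ψ)·hL(T).
  T = 323.1 K: K = (3.945, 0.214), RR gives ψ = 0.123, H_out = 3.224 kJ/mol
  T = 363.7 K: K = (5.578, 0.332), RR gives ψ = 0.274, H_out = 12.440 kJ/mol
  T = 343.4 K: K = (4.739, 0.270), RR gives ψ = 0.202, H_out = 8.034 kJ/mol
  T = 333.2 K: K = (4.334, 0.241), RR gives ψ = 0.164, H_out = 5.689 kJ/mol
  T = 338.3 K: K = (4.535, 0.255), RR gives ψ = 0.184, H_out = 6.877 kJ/mol
  T = 335.8 K: K = (4.436, 0.248), RR gives ψ = 0.174, H_out = 6.298 kJ/mol
  T = 334.5 K: K = (4.385, 0.245), RR gives ψ = 0.169, H_out = 5.995 kJ/mol
Linear interpolation between T = 334.5 (H_out = 5.995) and T = 335.8 (H_out = 6.298) on hF = 6.009 gives T ≈ 334.6 K, at which ψ = 0.17.

T = 334.6 K, V/F = 0.17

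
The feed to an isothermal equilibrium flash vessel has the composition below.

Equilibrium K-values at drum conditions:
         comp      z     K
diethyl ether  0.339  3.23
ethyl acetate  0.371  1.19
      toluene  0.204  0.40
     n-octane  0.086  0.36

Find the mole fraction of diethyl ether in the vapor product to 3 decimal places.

y_diethyl ether = 0.401

Material balance + equilibrium reduce to Σ zᵢ(Kᵢ−1)/(1+ψ(Kᵢ−1)) = 0.
Check two-phase: ΣzᵢKᵢ = 1.649 > 1 and Σzᵢ/Kᵢ = 1.166 > 1, so g(0) = 0.649 > 0 and g(1) = -0.166 < 0.
Newton iteration, ψ⁰ = 0.45:
  ψ = 0.450: g = 0.1973, g' = -0.639 → ψ = 0.759
  ψ = 0.759: g = 0.0106, g' = -0.624 → ψ = 0.776
Converged at ψ = 0.776.
Compositions from xᵢ = zᵢ/(1+ψ(Kᵢ−1)), yᵢ = Kᵢxᵢ:
  diethyl ether: x = 0.124, y = 0.401
  ethyl acetate: x = 0.323, y = 0.385
  toluene: x = 0.382, y = 0.153
  n-octane: x = 0.171, y = 0.061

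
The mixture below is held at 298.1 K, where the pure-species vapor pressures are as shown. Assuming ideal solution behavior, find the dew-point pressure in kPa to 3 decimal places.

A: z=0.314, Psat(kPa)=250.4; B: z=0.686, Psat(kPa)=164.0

At the dew point ψ → 1, so Σzᵢ/Kᵢ = 1 with Kᵢ = Pᵢˢᵃᵗ/P ⇒ 1/P = Σzᵢ/Pᵢˢᵃᵗ.
1/P = 0.314/250.4 + 0.686/164.0 = 0.005437 ⇒ P = 183.928 kPa

Pdew = 183.928 kPa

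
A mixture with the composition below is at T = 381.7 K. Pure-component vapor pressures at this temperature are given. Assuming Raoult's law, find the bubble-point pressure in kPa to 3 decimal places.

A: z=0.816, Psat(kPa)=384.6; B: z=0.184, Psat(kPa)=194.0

Pbub = 349.530 kPa

At the bubble point ψ → 0, so ΣzᵢKᵢ = 1 with Kᵢ = Pᵢˢᵃᵗ/P ⇒ P = ΣzᵢPᵢˢᵃᵗ.
P = 0.816·384.6 + 0.184·194.0 = 349.530 kPa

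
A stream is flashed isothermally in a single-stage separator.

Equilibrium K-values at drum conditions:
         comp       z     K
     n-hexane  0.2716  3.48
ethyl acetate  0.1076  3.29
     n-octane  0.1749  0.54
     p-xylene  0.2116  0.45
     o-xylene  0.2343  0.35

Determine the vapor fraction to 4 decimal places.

Rachford–Rice: g(ψ) = Σ zᵢ(Kᵢ−1)/(1+ψ(Kᵢ−1)) = 0.
Check two-phase: ΣzᵢKᵢ = 1.5708 > 1 and Σzᵢ/Kᵢ = 1.5743 > 1, so g(0) = 0.5708 > 0 and g(1) = -0.5743 < 0.
Newton–Raphson from ψ = 0.5:
  ψ = 0.5000: g = -0.07506, g' = -0.8570 → ψ = 0.4124
  ψ = 0.4124: g = 0.00182, g' = -0.9057 → ψ = 0.4144
Converged at ψ = 0.4144.

ψ = 0.4144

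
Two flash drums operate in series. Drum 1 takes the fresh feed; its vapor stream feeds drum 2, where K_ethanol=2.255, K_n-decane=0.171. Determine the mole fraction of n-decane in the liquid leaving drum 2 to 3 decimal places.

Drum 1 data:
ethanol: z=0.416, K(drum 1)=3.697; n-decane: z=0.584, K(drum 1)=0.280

Drum 1:
Let ψ₁ = V/F and solve Σ zᵢ(Kᵢ−1)/(1+ψ₁(Kᵢ−1)) = 0.
Feasibility: ΣzᵢKᵢ = 1.701, Σzᵢ/Kᵢ = 2.198 — both > 1, two phases present.
Newton iteration, ψ₁⁰ = 0.46:
  ψ₁ = 0.460: g = -0.1280, g' = -1.280 → ψ₁ = 0.360
  ψ₁ = 0.360: g = 0.0017, g' = -1.331 → ψ₁ = 0.361
Converged at ψ₁ = 0.361.
Drum-1 compositions:
  ethanol: x = 0.211, y = 0.779
  n-decane: x = 0.789, y = 0.221
Drum-2 feed = drum-1 vapor: z₂ = (0.7790, 0.2210).
Drum 2:
Material balance + equilibrium reduce to Σ zᵢ(Kᵢ−1)/(1+ψ₂(Kᵢ−1)) = 0.
Check two-phase: ΣzᵢKᵢ = 1.794 > 1 and Σzᵢ/Kᵢ = 1.638 > 1, so g(0) = 0.794 > 0 and g(1) = -0.638 < 0.
Binary case is linear: z₁(K₁−1)(1+ψ₂(K₂−1)) + z₂(K₂−1)(1+ψ₂(K₁−1)) = 0
⇒ ψ₂ = [z₁(K₁−1)+z₂(K₂−1)] / [−(K₁−1)(K₂−1)] = 0.7944/1.0404 = 0.764
  ethanol: x = 0.398, y = 0.897
  n-decane: x = 0.602, y = 0.103

x_n-decane (drum 2) = 0.602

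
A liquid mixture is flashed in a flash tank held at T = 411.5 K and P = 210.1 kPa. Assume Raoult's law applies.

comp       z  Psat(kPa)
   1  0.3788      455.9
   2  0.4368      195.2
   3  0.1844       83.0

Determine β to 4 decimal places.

Raoult's law: Kᵢ = Pᵢˢᵃᵗ/P = Pᵢˢᵃᵗ/210.1.
  K_1 = 455.9/210.1 = 2.169919, K_2 = 195.2/210.1 = 0.929081, K_3 = 83.0/210.1 = 0.395050
Let β = V/F and solve Σ zᵢ(Kᵢ−1)/(1+β(Kᵢ−1)) = 0.
Check two-phase: ΣzᵢKᵢ = 1.3006 > 1 and Σzᵢ/Kᵢ = 1.1115 > 1, so g(0) = 0.3006 > 0 and g(1) = -0.1115 < 0.
Iterate (Newton) starting at β = 0.5:
  β = 0.5000: g = 0.08756, g' = -0.3475 → β = 0.7520
  β = 0.7520: g = -0.00163, g' = -0.3763 → β = 0.7477
Converged at β = 0.7477.

β = 0.7477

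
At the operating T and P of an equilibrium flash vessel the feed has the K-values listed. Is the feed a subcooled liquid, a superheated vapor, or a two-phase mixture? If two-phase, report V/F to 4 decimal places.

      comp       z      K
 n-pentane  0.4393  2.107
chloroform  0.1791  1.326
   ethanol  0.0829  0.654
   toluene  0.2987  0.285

ΣzᵢKᵢ = 1.3024; Σzᵢ/Kᵢ = 1.5184.
Both exceed 1, so a two-phase solution exists.
Iterate (Newton) starting at ψ = 0.5:
  ψ = 0.5000: g = -0.00385, g' = -0.6216 → ψ = 0.4938
Converged at ψ = 0.4938.

two-phase, V/F = 0.4938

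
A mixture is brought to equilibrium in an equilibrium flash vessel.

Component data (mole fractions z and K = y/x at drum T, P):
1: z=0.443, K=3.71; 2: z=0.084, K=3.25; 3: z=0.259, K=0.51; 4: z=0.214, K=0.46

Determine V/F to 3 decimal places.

Iterate (Newton) starting at V/F = 0.5:
  V/F = 0.500: g = 0.2723, g' = -0.907 → V/F = 0.800
  V/F = 0.800: g = 0.0341, g' = -0.740 → V/F = 0.846
Converged at V/F = 0.846.

V/F = 0.846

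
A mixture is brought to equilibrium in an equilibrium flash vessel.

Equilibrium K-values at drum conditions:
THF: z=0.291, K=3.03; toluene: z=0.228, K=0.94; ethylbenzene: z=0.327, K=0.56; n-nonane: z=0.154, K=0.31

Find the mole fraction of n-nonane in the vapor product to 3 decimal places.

y_n-nonane = 0.065

Rachford–Rice: g(V/F) = Σ zᵢ(Kᵢ−1)/(1+V/F(Kᵢ−1)) = 0.
g(0) = ΣzᵢKᵢ − 1 = 0.327 and g(1) = 1 − Σzᵢ/Kᵢ = -0.419, so a root lies in (0, 1).
Iterate (Newton) starting at V/F = 0.37:
  V/F = 0.370: g = 0.0088, g' = -0.614 → V/F = 0.384
Converged at V/F = 0.384.
Compositions from xᵢ = zᵢ/(1+V/F(Kᵢ−1)), yᵢ = Kᵢxᵢ:
  THF: x = 0.163, y = 0.495
  toluene: x = 0.233, y = 0.219
  ethylbenzene: x = 0.394, y = 0.220
  n-nonane: x = 0.210, y = 0.065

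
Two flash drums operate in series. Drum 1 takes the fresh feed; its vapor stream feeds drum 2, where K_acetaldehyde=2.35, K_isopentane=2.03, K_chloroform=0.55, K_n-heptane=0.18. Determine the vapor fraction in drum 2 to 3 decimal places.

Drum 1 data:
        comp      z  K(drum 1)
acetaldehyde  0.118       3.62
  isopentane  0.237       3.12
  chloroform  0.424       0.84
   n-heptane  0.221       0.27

V/F (drum 2) = 0.493

Drum 1:
Material balance + equilibrium reduce to Σ zᵢ(Kᵢ−1)/(1+ψ₁(Kᵢ−1)) = 0.
g(0) = ΣzᵢKᵢ − 1 = 0.582 and g(1) = 1 − Σzᵢ/Kᵢ = -0.432, so a root lies in (0, 1).
Newton iteration, ψ₁⁰ = 0.5:
  ψ₁ = 0.500: g = 0.0499, g' = -0.708 → ψ₁ = 0.571
Converged at ψ₁ = 0.571.
Drum-1 compositions:
  acetaldehyde: x = 0.047, y = 0.171
  isopentane: x = 0.107, y = 0.335
  chloroform: x = 0.467, y = 0.392
  n-heptane: x = 0.379, y = 0.102
Drum-2 feed = drum-1 vapor: z₂ = (0.1712, 0.3346, 0.3920, 0.1023).
Drum 2:
Rachford–Rice: g(ψ₂) = Σ zᵢ(Kᵢ−1)/(1+ψ₂(Kᵢ−1)) = 0.
Feasibility: ΣzᵢKᵢ = 1.315, Σzᵢ/Kᵢ = 1.519 — both > 1, two phases present.
Newton–Raphson from ψ₂ = 0.5:
  ψ₂ = 0.500: g = -0.0043, g' = -0.596 → ψ₂ = 0.493
Converged at ψ₂ = 0.493.
  acetaldehyde: x = 0.103, y = 0.242
  isopentane: x = 0.222, y = 0.451
  chloroform: x = 0.504, y = 0.277
  n-heptane: x = 0.172, y = 0.031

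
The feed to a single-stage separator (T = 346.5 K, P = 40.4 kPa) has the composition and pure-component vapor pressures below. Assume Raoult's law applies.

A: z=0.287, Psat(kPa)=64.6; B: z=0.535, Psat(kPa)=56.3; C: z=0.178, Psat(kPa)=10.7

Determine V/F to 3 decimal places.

Raoult's law: Kᵢ = Pᵢˢᵃᵗ/P = Pᵢˢᵃᵗ/40.4.
  K_A = 64.6/40.4 = 1.59901, K_B = 56.3/40.4 = 1.39356, K_C = 10.7/40.4 = 0.26485
Newton–Raphson from V/F = 0.44:
  V/F = 0.440: g = 0.1221, g' = -0.335 → V/F = 0.805
  V/F = 0.805: g = -0.0444, g' = -0.671 → V/F = 0.738
  V/F = 0.738: g = -0.0039, g' = -0.560 → V/F = 0.731
Converged at V/F = 0.731.

V/F = 0.731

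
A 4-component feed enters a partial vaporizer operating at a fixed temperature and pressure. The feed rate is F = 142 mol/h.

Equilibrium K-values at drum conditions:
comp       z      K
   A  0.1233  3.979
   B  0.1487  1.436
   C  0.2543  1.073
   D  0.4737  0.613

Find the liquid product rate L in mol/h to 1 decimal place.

L = 74.9 mol/h

Rachford–Rice: g(V/F) = Σ zᵢ(Kᵢ−1)/(1+V/F(Kᵢ−1)) = 0.
g(0) = ΣzᵢKᵢ − 1 = 0.2674 and g(1) = 1 − Σzᵢ/Kᵢ = -0.1443, so a root lies in (0, 1).
Newton–Raphson from V/F = 0.4:
  V/F = 0.4000: g = 0.02394, g' = -0.3489 → V/F = 0.4686
  V/F = 0.4686: g = 0.00115, g' = -0.3172 → V/F = 0.4722
Converged at V/F = 0.4723.
Then V = V/F·F = 0.4723·142 = 67.1 mol/h and L = F − V = 74.9 mol/h.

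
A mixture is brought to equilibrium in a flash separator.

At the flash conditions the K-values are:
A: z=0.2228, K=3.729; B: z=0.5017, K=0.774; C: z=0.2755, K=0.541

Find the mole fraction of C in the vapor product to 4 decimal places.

Rachford–Rice: g(V/F) = Σ zᵢ(Kᵢ−1)/(1+V/F(Kᵢ−1)) = 0.
Feasibility: ΣzᵢKᵢ = 1.3682, Σzᵢ/Kᵢ = 1.2172 — both > 1, two phases present.
Newton iteration, V/F⁰ = 0.5:
  V/F = 0.5000: g = -0.03480, g' = -0.4271 → V/F = 0.4185
  V/F = 0.4185: g = 0.00209, g' = -0.4818 → V/F = 0.4229
Converged at V/F = 0.4229.
Compositions from xᵢ = zᵢ/(1+V/F(Kᵢ−1)), yᵢ = Kᵢxᵢ:
  A: x = 0.1034, y = 0.3857
  B: x = 0.5547, y = 0.4293
  C: x = 0.3419, y = 0.1849

y_C = 0.1849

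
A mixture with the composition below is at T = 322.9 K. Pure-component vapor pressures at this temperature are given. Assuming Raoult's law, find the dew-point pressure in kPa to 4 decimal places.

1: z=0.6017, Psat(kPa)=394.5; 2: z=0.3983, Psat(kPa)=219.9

At the dew point ψ → 1, so Σzᵢ/Kᵢ = 1 with Kᵢ = Pᵢˢᵃᵗ/P ⇒ 1/P = Σzᵢ/Pᵢˢᵃᵗ.
1/P = 0.6017/394.5 + 0.3983/219.9 = 0.0033365 ⇒ P = 299.7153 kPa

Pdew = 299.7153 kPa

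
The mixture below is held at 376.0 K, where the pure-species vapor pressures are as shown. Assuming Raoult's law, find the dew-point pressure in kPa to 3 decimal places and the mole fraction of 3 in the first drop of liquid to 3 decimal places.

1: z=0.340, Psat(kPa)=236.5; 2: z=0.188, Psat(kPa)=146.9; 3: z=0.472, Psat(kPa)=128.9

Pdew = 156.760 kPa, x_3 = 0.574

At the dew point ψ → 1, so Σzᵢ/Kᵢ = 1 with Kᵢ = Pᵢˢᵃᵗ/P ⇒ 1/P = Σzᵢ/Pᵢˢᵃᵗ.
1/P = 0.340/236.5 + 0.188/146.9 + 0.472/128.9 = 0.006379 ⇒ P = 156.760 kPa
xᵢ = zᵢP/Pᵢˢᵃᵗ ⇒ x_3 = 0.472·156.760/128.9 = 0.574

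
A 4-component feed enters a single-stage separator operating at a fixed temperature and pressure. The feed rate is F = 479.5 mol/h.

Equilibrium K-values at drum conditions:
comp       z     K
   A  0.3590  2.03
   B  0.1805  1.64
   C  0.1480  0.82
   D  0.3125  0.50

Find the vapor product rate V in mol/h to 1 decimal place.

V = 367.4 mol/h

Rachford–Rice: g(β) = Σ zᵢ(Kᵢ−1)/(1+β(Kᵢ−1)) = 0.
g(0) = ΣzᵢKᵢ − 1 = 0.3024 and g(1) = 1 − Σzᵢ/Kᵢ = -0.0924, so a root lies in (0, 1).
Newton iteration, β⁰ = 0.5:
  β = 0.5000: g = 0.09398, g' = -0.3530 → β = 0.7662
Converged at β = 0.7662.
Then V = β·F = 0.7662·479.5 = 367.4 mol/h and L = F − V = 112.1 mol/h.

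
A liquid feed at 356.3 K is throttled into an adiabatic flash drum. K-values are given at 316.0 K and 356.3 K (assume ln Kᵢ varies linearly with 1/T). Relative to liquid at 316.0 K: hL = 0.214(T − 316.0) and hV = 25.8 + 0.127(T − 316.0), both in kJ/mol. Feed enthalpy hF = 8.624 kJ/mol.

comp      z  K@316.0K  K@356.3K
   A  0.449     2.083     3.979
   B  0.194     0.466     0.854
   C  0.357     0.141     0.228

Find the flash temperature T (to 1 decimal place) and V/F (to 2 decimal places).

T = 326.1 K, V/F = 0.26

Adiabatic flash: solve Rachford–Rice at each trial T, then check hF = ψ·hV(T) + (1−ψ)·hL(T).
  T = 316.0 K: K = (2.083, 0.466, 0.141), RR gives ψ = 0.092, H_out = 2.383 kJ/mol
  T = 356.3 K: K = (3.979, 0.854, 0.228), RR gives ψ = 0.548, H_out = 20.834 kJ/mol
  T = 336.1 K: K = (2.933, 0.642, 0.182), RR gives ψ = 0.376, H_out = 13.354 kJ/mol
  T = 326.1 K: K = (2.487, 0.550, 0.161), RR gives ψ = 0.259, H_out = 8.627 kJ/mol
  T = 321.1 K: K = (2.281, 0.507, 0.151), RR gives ψ = 0.185, H_out = 5.789 kJ/mol
  T = 323.6 K: K = (2.383, 0.528, 0.156), RR gives ψ = 0.224, H_out = 7.259 kJ/mol
  T = 324.9 K: K = (2.436, 0.540, 0.158), RR gives ψ = 0.243, H_out = 7.982 kJ/mol
Linear interpolation between T = 324.9 (H_out = 7.982) and T = 326.1 (H_out = 8.627) on hF = 8.624 gives T ≈ 326.1 K, at which ψ = 0.26.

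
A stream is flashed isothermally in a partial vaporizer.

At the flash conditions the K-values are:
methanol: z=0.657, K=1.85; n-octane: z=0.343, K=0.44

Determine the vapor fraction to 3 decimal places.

Material balance + equilibrium reduce to Σ zᵢ(Kᵢ−1)/(1+ψ(Kᵢ−1)) = 0.
Feasibility: ΣzᵢKᵢ = 1.366, Σzᵢ/Kᵢ = 1.135 — both > 1, two phases present.
Newton–Raphson from ψ = 0.35:
  ψ = 0.350: g = 0.1915, g' = -0.448 → ψ = 0.777
  ψ = 0.777: g = -0.0038, g' = -0.509 → ψ = 0.770
Converged at ψ = 0.770.

ψ = 0.770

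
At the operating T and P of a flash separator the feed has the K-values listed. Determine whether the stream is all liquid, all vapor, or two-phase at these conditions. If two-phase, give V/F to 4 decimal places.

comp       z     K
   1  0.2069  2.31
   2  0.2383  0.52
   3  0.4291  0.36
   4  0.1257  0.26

ΣzᵢKᵢ = 0.7890; Σzᵢ/Kᵢ = 2.2232.
Since ΣzᵢKᵢ < 1 the mixture is below its bubble point — single liquid phase.

all liquid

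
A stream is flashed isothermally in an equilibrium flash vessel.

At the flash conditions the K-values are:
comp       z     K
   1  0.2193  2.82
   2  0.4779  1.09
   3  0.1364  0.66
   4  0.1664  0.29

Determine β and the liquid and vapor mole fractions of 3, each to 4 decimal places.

Material balance + equilibrium reduce to Σ zᵢ(Kᵢ−1)/(1+β(Kᵢ−1)) = 0.
Feasibility: ΣzᵢKᵢ = 1.2776, Σzᵢ/Kᵢ = 1.2967 — both > 1, two phases present.
Iterate (Newton) starting at β = 0.32:
  β = 0.3200: g = 0.08912, g' = -0.4541 → β = 0.5163
  β = 0.5163: g = 0.00412, g' = -0.4289 → β = 0.5259
Converged at β = 0.5259.
Compositions from xᵢ = zᵢ/(1+β(Kᵢ−1)), yᵢ = Kᵢxᵢ:
  1: x = 0.1121, y = 0.3160
  2: x = 0.4563, y = 0.4974
  3: x = 0.1661, y = 0.1096
  4: x = 0.2655, y = 0.0770

β = 0.5259, x_3 = 0.1661, y_3 = 0.1096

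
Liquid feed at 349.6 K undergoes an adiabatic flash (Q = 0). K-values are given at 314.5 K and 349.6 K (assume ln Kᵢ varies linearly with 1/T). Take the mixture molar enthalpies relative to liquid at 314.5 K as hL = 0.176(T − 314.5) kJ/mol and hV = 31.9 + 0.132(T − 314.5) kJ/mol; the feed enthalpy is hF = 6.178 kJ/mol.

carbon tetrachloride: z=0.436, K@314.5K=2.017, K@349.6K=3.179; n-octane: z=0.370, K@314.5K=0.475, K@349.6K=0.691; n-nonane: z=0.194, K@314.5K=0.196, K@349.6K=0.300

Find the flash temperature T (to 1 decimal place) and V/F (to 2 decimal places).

Adiabatic flash: solve Rachford–Rice at each trial T, then check hF = ψ·hV(T) + (1−ψ)·hL(T).
  T = 314.5 K: K = (2.017, 0.475, 0.196), RR gives ψ = 0.144, H_out = 4.606 kJ/mol
  T = 349.6 K: K = (3.179, 0.691, 0.300), RR gives ψ = 0.651, H_out = 25.948 kJ/mol
  T = 332.1 K: K = (2.564, 0.579, 0.245), RR gives ψ = 0.431, H_out = 16.517 kJ/mol
  T = 323.3 K: K = (2.282, 0.526, 0.220), RR gives ψ = 0.302, H_out = 11.073 kJ/mol
  T = 318.9 K: K = (2.147, 0.500, 0.208), RR gives ψ = 0.228, H_out = 8.010 kJ/mol
  T = 316.7 K: K = (2.082, 0.487, 0.202), RR gives ψ = 0.188, H_out = 6.358 kJ/mol
Linear interpolation between T = 314.5 (H_out = 4.606) and T = 316.7 (H_out = 6.358) on hF = 6.178 gives T ≈ 316.5 K, at which ψ = 0.18.

T = 316.5 K, V/F = 0.18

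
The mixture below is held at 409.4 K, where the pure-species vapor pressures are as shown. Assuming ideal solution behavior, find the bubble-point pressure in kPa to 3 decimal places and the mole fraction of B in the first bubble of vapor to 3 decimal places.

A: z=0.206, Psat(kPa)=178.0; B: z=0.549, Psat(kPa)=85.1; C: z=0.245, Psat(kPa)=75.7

Pbub = 101.934 kPa, y_B = 0.458

At the bubble point ψ → 0, so ΣzᵢKᵢ = 1 with Kᵢ = Pᵢˢᵃᵗ/P ⇒ P = ΣzᵢPᵢˢᵃᵗ.
P = 0.206·178.0 + 0.549·85.1 + 0.245·75.7 = 101.934 kPa
yᵢ = zᵢPᵢˢᵃᵗ/P ⇒ y_B = 0.549·85.1/101.934 = 0.458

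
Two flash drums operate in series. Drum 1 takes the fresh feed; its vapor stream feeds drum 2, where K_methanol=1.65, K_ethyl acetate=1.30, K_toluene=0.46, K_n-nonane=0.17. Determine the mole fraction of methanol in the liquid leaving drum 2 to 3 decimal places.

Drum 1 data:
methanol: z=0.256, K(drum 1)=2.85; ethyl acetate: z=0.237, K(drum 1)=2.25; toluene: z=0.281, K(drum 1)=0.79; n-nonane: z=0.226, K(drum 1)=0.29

x_methanol (drum 2) = 0.294

Drum 1:
Material balance + equilibrium reduce to Σ zᵢ(Kᵢ−1)/(1+ψ₁(Kᵢ−1)) = 0.
Feasibility: ΣzᵢKᵢ = 1.550, Σzᵢ/Kᵢ = 1.330 — both > 1, two phases present.
Newton iteration, ψ₁⁰ = 0.67:
  ψ₁ = 0.670: g = -0.0020, g' = -0.716 → ψ₁ = 0.667
Converged at ψ₁ = 0.667.
Drum-1 compositions:
  methanol: x = 0.115, y = 0.327
  ethyl acetate: x = 0.129, y = 0.291
  toluene: x = 0.327, y = 0.258
  n-nonane: x = 0.429, y = 0.125
Drum-2 feed = drum-1 vapor: z₂ = (0.3265, 0.2908, 0.2582, 0.1245).
Drum 2:
Rachford–Rice: g(ψ₂) = Σ zᵢ(Kᵢ−1)/(1+ψ₂(Kᵢ−1)) = 0.
Check two-phase: ΣzᵢKᵢ = 1.057 > 1 and Σzᵢ/Kᵢ = 1.715 > 1, so g(0) = 0.057 > 0 and g(1) = -0.715 < 0.
Newton–Raphson from ψ₂ = 0.5:
  ψ₂ = 0.500: g = -0.1316, g' = -0.490 → ψ₂ = 0.232
  ψ₂ = 0.232: g = -0.0212, g' = -0.357 → ψ₂ = 0.172
  ψ₂ = 0.172: g = -0.0004, g' = -0.344 → ψ₂ = 0.171
Converged at ψ₂ = 0.171.
  methanol: x = 0.294, y = 0.485
  ethyl acetate: x = 0.277, y = 0.360
  toluene: x = 0.284, y = 0.131
  n-nonane: x = 0.145, y = 0.025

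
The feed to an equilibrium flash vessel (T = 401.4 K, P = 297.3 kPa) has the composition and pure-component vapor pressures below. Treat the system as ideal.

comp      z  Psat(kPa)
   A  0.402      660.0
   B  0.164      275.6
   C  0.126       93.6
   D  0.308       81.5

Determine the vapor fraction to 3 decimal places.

ψ = 0.230

Raoult's law: Kᵢ = Pᵢˢᵃᵗ/P = Pᵢˢᵃᵗ/297.3.
  K_A = 660.0/297.3 = 2.21998, K_B = 275.6/297.3 = 0.92701, K_C = 93.6/297.3 = 0.31483, K_D = 81.5/297.3 = 0.27413
Let ψ = V/F and solve Σ zᵢ(Kᵢ−1)/(1+ψ(Kᵢ−1)) = 0.
g(0) = ΣzᵢKᵢ − 1 = 0.169 and g(1) = 1 − Σzᵢ/Kᵢ = -0.882, so a root lies in (0, 1).
Newton–Raphson from ψ = 0.64:
  ψ = 0.640: g = -0.3084, g' = -0.943 → ψ = 0.313
  ψ = 0.313: g = -0.0565, g' = -0.682 → ψ = 0.230
Converged at ψ = 0.230.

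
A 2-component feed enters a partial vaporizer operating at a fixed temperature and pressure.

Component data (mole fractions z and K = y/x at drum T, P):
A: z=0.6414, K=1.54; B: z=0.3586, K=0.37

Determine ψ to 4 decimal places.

ψ = 0.3540

Let ψ = V/F and solve Σ zᵢ(Kᵢ−1)/(1+ψ(Kᵢ−1)) = 0.
Feasibility: ΣzᵢKᵢ = 1.1204, Σzᵢ/Kᵢ = 1.3857 — both > 1, two phases present.
Newton iteration, ψ⁰ = 0.38:
  ψ = 0.3800: g = -0.00964, g' = -0.3748 → ψ = 0.3543
  ψ = 0.3543: g = -0.00009, g' = -0.3677 → ψ = 0.3540
Converged at ψ = 0.3540.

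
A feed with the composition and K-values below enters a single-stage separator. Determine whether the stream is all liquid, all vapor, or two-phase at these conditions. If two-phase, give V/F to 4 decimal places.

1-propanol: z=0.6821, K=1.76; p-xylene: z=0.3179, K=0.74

ΣzᵢKᵢ = 1.4357; Σzᵢ/Kᵢ = 0.8172.
Since Σzᵢ/Kᵢ < 1 the mixture is above its dew point — single vapor phase.

all vapor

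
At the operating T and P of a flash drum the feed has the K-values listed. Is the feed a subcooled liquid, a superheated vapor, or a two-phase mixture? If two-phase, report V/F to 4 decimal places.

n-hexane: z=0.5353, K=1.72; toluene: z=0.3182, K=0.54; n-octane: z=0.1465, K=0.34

ΣzᵢKᵢ = 1.1424; Σzᵢ/Kᵢ = 1.3314.
Both exceed 1, so a two-phase solution exists.
Material balance + equilibrium reduce to Σ zᵢ(Kᵢ−1)/(1+ψ(Kᵢ−1)) = 0.
Newton–Raphson from ψ = 0.69:
  ψ = 0.6900: g = -0.13448, g' = -0.4835 → ψ = 0.4119
  ψ = 0.4119: g = -0.01611, g' = -0.3879 → ψ = 0.3703
  ψ = 0.3703: g = -0.00012, g' = -0.3826 → ψ = 0.3700
Converged at ψ = 0.3700.

two-phase, V/F = 0.3700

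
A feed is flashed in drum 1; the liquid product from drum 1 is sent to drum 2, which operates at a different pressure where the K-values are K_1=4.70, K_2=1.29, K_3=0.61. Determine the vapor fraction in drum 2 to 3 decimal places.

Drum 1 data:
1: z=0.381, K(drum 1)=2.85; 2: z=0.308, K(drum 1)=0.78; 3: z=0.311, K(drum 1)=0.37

Drum 1:
Let ψ₁ = V/F and solve Σ zᵢ(Kᵢ−1)/(1+ψ₁(Kᵢ−1)) = 0.
Check two-phase: ΣzᵢKᵢ = 1.441 > 1 and Σzᵢ/Kᵢ = 1.369 > 1, so g(0) = 0.441 > 0 and g(1) = -0.369 < 0.
Newton iteration, ψ₁⁰ = 0.5:
  ψ₁ = 0.500: g = 0.0040, g' = -0.634 → ψ₁ = 0.506
Converged at ψ₁ = 0.506.
Drum-1 compositions:
  1: x = 0.197, y = 0.561
  2: x = 0.347, y = 0.270
  3: x = 0.457, y = 0.169
Drum-2 feed = drum-1 liquid: z₂ = (0.1967, 0.3466, 0.4567).
Drum 2:
Material balance + equilibrium reduce to Σ zᵢ(Kᵢ−1)/(1+ψ₂(Kᵢ−1)) = 0.
Check two-phase: ΣzᵢKᵢ = 1.650 > 1 and Σzᵢ/Kᵢ = 1.059 > 1, so g(0) = 0.650 > 0 and g(1) = -0.059 < 0.
Iterate (Newton) starting at ψ₂ = 0.5:
  ψ₂ = 0.500: g = 0.1220, g' = -0.461 → ψ₂ = 0.765
  ψ₂ = 0.765: g = 0.0186, g' = -0.344 → ψ₂ = 0.819
Converged at ψ₂ = 0.819.
  1: x = 0.049, y = 0.229
  2: x = 0.280, y = 0.361
  3: x = 0.671, y = 0.409

V/F (drum 2) = 0.819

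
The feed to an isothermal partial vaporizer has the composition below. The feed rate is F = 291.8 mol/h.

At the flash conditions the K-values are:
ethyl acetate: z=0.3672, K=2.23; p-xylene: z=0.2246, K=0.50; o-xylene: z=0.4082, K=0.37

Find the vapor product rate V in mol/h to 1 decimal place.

V = 33.2 mol/h

Rachford–Rice: g(ψ) = Σ zᵢ(Kᵢ−1)/(1+ψ(Kᵢ−1)) = 0.
Check two-phase: ΣzᵢKᵢ = 1.0822 > 1 and Σzᵢ/Kᵢ = 1.7171 > 1, so g(0) = 0.0822 > 0 and g(1) = -0.7171 < 0.
Newton iteration, ψ⁰ = 0.5:
  ψ = 0.5000: g = -0.24549, g' = -0.6581 → ψ = 0.1270
  ψ = 0.1270: g = -0.00879, g' = -0.6710 → ψ = 0.1139
Converged at ψ = 0.1139.
Then V = ψ·F = 0.1139·291.8 = 33.2 mol/h and L = F − V = 258.6 mol/h.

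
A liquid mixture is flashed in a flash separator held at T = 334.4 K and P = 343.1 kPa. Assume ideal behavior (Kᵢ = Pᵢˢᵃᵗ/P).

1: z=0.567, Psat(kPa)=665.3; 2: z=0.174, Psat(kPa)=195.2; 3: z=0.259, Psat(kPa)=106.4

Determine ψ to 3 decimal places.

ψ = 0.489

Raoult's law: Kᵢ = Pᵢˢᵃᵗ/P = Pᵢˢᵃᵗ/343.1.
  K_1 = 665.3/343.1 = 1.93908, K_2 = 195.2/343.1 = 0.56893, K_3 = 106.4/343.1 = 0.31011
Newton–Raphson from ψ = 0.34:
  ψ = 0.340: g = 0.0823, g' = -0.542 → ψ = 0.492
  ψ = 0.492: g = -0.0014, g' = -0.568 → ψ = 0.489
Converged at ψ = 0.489.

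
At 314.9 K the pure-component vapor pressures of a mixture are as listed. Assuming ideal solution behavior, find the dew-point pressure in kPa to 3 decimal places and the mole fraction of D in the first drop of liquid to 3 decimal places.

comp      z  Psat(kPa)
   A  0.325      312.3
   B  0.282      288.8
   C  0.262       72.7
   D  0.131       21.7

Pdew = 85.779 kPa, x_D = 0.518

At the dew point ψ → 1, so Σzᵢ/Kᵢ = 1 with Kᵢ = Pᵢˢᵃᵗ/P ⇒ 1/P = Σzᵢ/Pᵢˢᵃᵗ.
1/P = 0.325/312.3 + 0.282/288.8 + 0.262/72.7 + 0.131/21.7 = 0.011658 ⇒ P = 85.779 kPa
xᵢ = zᵢP/Pᵢˢᵃᵗ ⇒ x_D = 0.131·85.779/21.7 = 0.518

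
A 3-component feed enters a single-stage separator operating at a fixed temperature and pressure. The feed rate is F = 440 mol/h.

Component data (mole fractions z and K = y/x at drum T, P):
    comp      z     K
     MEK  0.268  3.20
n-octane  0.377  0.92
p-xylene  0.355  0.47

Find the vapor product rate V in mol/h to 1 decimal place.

Material balance + equilibrium reduce to Σ zᵢ(Kᵢ−1)/(1+ψ(Kᵢ−1)) = 0.
Feasibility: ΣzᵢKᵢ = 1.371, Σzᵢ/Kᵢ = 1.249 — both > 1, two phases present.
Iterate (Newton) starting at ψ = 0.5:
  ψ = 0.500: g = -0.0066, g' = -0.481 → ψ = 0.486
Converged at ψ = 0.486.
Then V = ψ·F = 0.4863·440 = 214.0 mol/h and L = F − V = 226.0 mol/h.

V = 214.0 mol/h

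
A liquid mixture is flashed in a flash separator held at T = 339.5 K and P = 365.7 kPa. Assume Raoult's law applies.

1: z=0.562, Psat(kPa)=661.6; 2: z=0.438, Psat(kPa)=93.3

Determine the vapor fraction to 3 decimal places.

Raoult's law: Kᵢ = Pᵢˢᵃᵗ/P = Pᵢˢᵃᵗ/365.7.
  K_1 = 661.6/365.7 = 1.80913, K_2 = 93.3/365.7 = 0.25513
Material balance + equilibrium reduce to Σ zᵢ(Kᵢ−1)/(1+ψ(Kᵢ−1)) = 0.
Feasibility: ΣzᵢKᵢ = 1.128, Σzᵢ/Kᵢ = 2.027 — both > 1, two phases present.
Binary case is linear: z₁(K₁−1)(1+ψ(K₂−1)) + z₂(K₂−1)(1+ψ(K₁−1)) = 0
⇒ ψ = [z₁(K₁−1)+z₂(K₂−1)] / [−(K₁−1)(K₂−1)] = 0.1285/0.6027 = 0.213

ψ = 0.213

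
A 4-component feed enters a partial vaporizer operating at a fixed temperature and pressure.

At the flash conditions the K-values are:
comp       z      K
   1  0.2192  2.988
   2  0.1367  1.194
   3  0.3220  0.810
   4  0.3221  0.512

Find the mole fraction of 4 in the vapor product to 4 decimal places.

y_4 = 0.2067

Iterate (Newton) starting at ψ = 0.59:
  ψ = 0.5900: g = -0.06530, g' = -0.3536 → ψ = 0.4053
  ψ = 0.4053: g = 0.00367, g' = -0.4029 → ψ = 0.4145
Converged at ψ = 0.4145.
Compositions from xᵢ = zᵢ/(1+ψ(Kᵢ−1)), yᵢ = Kᵢxᵢ:
  1: x = 0.1202, y = 0.3591
  2: x = 0.1265, y = 0.1511
  3: x = 0.3495, y = 0.2831
  4: x = 0.4038, y = 0.2067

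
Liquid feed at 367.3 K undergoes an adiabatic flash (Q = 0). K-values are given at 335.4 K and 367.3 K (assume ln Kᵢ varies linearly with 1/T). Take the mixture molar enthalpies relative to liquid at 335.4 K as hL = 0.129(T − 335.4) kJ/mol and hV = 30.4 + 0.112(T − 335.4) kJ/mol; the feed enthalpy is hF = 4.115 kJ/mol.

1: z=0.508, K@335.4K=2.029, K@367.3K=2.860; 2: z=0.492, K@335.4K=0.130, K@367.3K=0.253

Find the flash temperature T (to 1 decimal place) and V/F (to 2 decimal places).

T = 337.1 K, V/F = 0.13

Adiabatic flash: solve Rachford–Rice at each trial T, then check hF = ψ·hV(T) + (1−ψ)·hL(T).
  T = 335.4 K: K = (2.029, 0.130), RR gives ψ = 0.106, H_out = 3.216 kJ/mol
  T = 367.3 K: K = (2.860, 0.253), RR gives ψ = 0.416, H_out = 16.522 kJ/mol
  T = 351.4 K: K = (2.429, 0.184), RR gives ψ = 0.279, H_out = 10.455 kJ/mol
  T = 343.4 K: K = (2.225, 0.155), RR gives ψ = 0.200, H_out = 7.077 kJ/mol
  T = 339.4 K: K = (2.126, 0.142), RR gives ψ = 0.155, H_out = 5.225 kJ/mol
  T = 337.4 K: K = (2.077, 0.136), RR gives ψ = 0.131, H_out = 4.242 kJ/mol
  T = 336.4 K: K = (2.053, 0.133), RR gives ψ = 0.119, H_out = 3.735 kJ/mol
Linear interpolation between T = 336.4 (H_out = 3.735) and T = 337.4 (H_out = 4.242) on hF = 4.115 gives T ≈ 337.1 K, at which ψ = 0.13.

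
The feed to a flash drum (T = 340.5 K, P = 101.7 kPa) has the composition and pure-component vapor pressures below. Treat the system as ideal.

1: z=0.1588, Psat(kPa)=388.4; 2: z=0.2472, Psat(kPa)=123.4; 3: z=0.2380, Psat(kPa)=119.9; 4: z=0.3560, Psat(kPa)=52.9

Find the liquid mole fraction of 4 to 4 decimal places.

x_4 = 0.5115

Raoult's law: Kᵢ = Pᵢˢᵃᵗ/P = Pᵢˢᵃᵗ/101.7.
  K_1 = 388.4/101.7 = 3.819076, K_2 = 123.4/101.7 = 1.213373, K_3 = 119.9/101.7 = 1.178958, K_4 = 52.9/101.7 = 0.520157
Material balance + equilibrium reduce to Σ zᵢ(Kᵢ−1)/(1+V/F(Kᵢ−1)) = 0.
Check two-phase: ΣzᵢKᵢ = 1.3722 > 1 and Σzᵢ/Kᵢ = 1.1316 > 1, so g(0) = 0.3722 > 0 and g(1) = -0.1316 < 0.
Iterate (Newton) starting at V/F = 0.43:
  V/F = 0.4300: g = 0.07499, g' = -0.4040 → V/F = 0.6156
  V/F = 0.6156: g = 0.00620, g' = -0.3487 → V/F = 0.6334
Converged at V/F = 0.6334.
Compositions from xᵢ = zᵢ/(1+V/F(Kᵢ−1)), yᵢ = Kᵢxᵢ:
  1: x = 0.0570, y = 0.2177
  2: x = 0.2178, y = 0.2642
  3: x = 0.2138, y = 0.2520
  4: x = 0.5115, y = 0.2660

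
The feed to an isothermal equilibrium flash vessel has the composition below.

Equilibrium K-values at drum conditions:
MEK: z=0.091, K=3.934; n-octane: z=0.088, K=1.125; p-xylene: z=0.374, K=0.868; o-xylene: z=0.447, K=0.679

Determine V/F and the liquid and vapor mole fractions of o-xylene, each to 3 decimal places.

V/F = 0.139, x_o-xylene = 0.468, y_o-xylene = 0.318

Newton–Raphson from V/F = 0.53:
  V/F = 0.530: g = -0.1112, g' = -0.196 → V/F = 0.000
  V/F = 0.000: g = 0.0851, g' = -0.837 → V/F = 0.102
  V/F = 0.102: g = 0.0181, g' = -0.522 → V/F = 0.136
  V/F = 0.136: g = 0.0012, g' = -0.458 → V/F = 0.139
Converged at V/F = 0.139.
Compositions from xᵢ = zᵢ/(1+V/F(Kᵢ−1)), yᵢ = Kᵢxᵢ:
  MEK: x = 0.065, y = 0.254
  n-octane: x = 0.086, y = 0.097
  p-xylene: x = 0.381, y = 0.331
  o-xylene: x = 0.468, y = 0.318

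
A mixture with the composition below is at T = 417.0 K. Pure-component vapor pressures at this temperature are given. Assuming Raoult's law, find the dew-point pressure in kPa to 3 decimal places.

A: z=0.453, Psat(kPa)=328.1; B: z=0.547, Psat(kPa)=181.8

At the dew point ψ → 1, so Σzᵢ/Kᵢ = 1 with Kᵢ = Pᵢˢᵃᵗ/P ⇒ 1/P = Σzᵢ/Pᵢˢᵃᵗ.
1/P = 0.453/328.1 + 0.547/181.8 = 0.004389 ⇒ P = 227.818 kPa

Pdew = 227.818 kPa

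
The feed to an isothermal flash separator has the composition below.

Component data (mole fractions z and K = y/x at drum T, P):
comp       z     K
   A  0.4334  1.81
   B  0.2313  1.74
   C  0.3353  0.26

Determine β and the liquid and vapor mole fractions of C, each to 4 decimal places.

β = 0.4712, x_C = 0.5148, y_C = 0.1339

Material balance + equilibrium reduce to Σ zᵢ(Kᵢ−1)/(1+β(Kᵢ−1)) = 0.
Feasibility: ΣzᵢKᵢ = 1.2741, Σzᵢ/Kᵢ = 1.6620 — both > 1, two phases present.
Newton–Raphson from β = 0.5:
  β = 0.5000: g = -0.01905, g' = -0.6741 → β = 0.4717
  β = 0.4717: g = -0.00032, g' = -0.6518 → β = 0.4712
Converged at β = 0.4712.
Compositions from xᵢ = zᵢ/(1+β(Kᵢ−1)), yᵢ = Kᵢxᵢ:
  A: x = 0.3137, y = 0.5677
  B: x = 0.1715, y = 0.2984
  C: x = 0.5148, y = 0.1339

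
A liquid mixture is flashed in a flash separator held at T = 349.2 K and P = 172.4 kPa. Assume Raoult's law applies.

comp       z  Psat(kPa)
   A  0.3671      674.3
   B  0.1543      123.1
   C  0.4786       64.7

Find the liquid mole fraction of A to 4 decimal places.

Raoult's law: Kᵢ = Pᵢˢᵃᵗ/P = Pᵢˢᵃᵗ/172.4.
  K_A = 674.3/172.4 = 3.911253, K_B = 123.1/172.4 = 0.714037, K_C = 64.7/172.4 = 0.375290
Rachford–Rice: g(β) = Σ zᵢ(Kᵢ−1)/(1+β(Kᵢ−1)) = 0.
Check two-phase: ΣzᵢKᵢ = 1.7256 > 1 and Σzᵢ/Kᵢ = 1.5852 > 1, so g(0) = 0.7256 > 0 and g(1) = -0.5852 < 0.
Newton–Raphson from β = 0.61:
  β = 0.6100: g = -0.15151, g' = -0.9099 → β = 0.4435
  β = 0.4435: g = 0.00238, g' = -0.9667 → β = 0.4459
Converged at β = 0.4459.
Compositions from xᵢ = zᵢ/(1+β(Kᵢ−1)), yᵢ = Kᵢxᵢ:
  A: x = 0.1597, y = 0.6247
  B: x = 0.1769, y = 0.1263
  C: x = 0.6634, y = 0.2490

x_A = 0.1597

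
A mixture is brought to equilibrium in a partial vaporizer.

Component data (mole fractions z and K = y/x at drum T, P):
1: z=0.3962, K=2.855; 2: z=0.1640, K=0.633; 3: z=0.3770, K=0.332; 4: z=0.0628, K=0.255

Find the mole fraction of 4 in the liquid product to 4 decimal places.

x_4 = 0.0835

Rachford–Rice: g(V/F) = Σ zᵢ(Kᵢ−1)/(1+V/F(Kᵢ−1)) = 0.
Check two-phase: ΣzᵢKᵢ = 1.3761 > 1 and Σzᵢ/Kᵢ = 1.7797 > 1, so g(0) = 0.3761 > 0 and g(1) = -0.7797 < 0.
Newton iteration, V/F⁰ = 0.5:
  V/F = 0.5000: g = -0.14511, g' = -0.8679 → V/F = 0.3328
  V/F = 0.3328: g = -0.00018, g' = -0.8896 → V/F = 0.3326
Converged at V/F = 0.3326.
Compositions from xᵢ = zᵢ/(1+V/F(Kᵢ−1)), yᵢ = Kᵢxᵢ:
  1: x = 0.2450, y = 0.6995
  2: x = 0.1868, y = 0.1182
  3: x = 0.4847, y = 0.1609
  4: x = 0.0835, y = 0.0213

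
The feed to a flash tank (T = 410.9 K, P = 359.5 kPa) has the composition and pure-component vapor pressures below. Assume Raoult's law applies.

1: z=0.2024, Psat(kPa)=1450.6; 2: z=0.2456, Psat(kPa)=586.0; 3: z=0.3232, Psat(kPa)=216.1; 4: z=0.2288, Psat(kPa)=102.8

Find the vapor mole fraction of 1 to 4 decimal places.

y_1 = 0.3563

Raoult's law: Kᵢ = Pᵢˢᵃᵗ/P = Pᵢˢᵃᵗ/359.5.
  K_1 = 1450.6/359.5 = 4.035049, K_2 = 586.0/359.5 = 1.630042, K_3 = 216.1/359.5 = 0.601113, K_4 = 102.8/359.5 = 0.285953
Newton iteration, V/F⁰ = 0.61:
  V/F = 0.6100: g = -0.13261, g' = -0.7362 → V/F = 0.4299
  V/F = 0.4299: g = -0.00303, g' = -0.7292 → V/F = 0.4257
Converged at V/F = 0.4257.
Compositions from xᵢ = zᵢ/(1+V/F(Kᵢ−1)), yᵢ = Kᵢxᵢ:
  1: x = 0.0883, y = 0.3563
  2: x = 0.1937, y = 0.3157
  3: x = 0.3893, y = 0.2340
  4: x = 0.3287, y = 0.0940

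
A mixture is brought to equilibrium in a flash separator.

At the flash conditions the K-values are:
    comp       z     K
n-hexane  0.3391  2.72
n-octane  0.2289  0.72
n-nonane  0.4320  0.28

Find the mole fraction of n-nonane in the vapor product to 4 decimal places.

Iterate (Newton) starting at V/F = 0.4:
  V/F = 0.4000: g = -0.16350, g' = -0.8166 → V/F = 0.1998
  V/F = 0.1998: g = 0.00290, g' = -0.8813 → V/F = 0.2031
Converged at V/F = 0.2031.
Compositions from xᵢ = zᵢ/(1+V/F(Kᵢ−1)), yᵢ = Kᵢxᵢ:
  n-hexane: x = 0.2513, y = 0.6836
  n-octane: x = 0.2427, y = 0.1747
  n-nonane: x = 0.5060, y = 0.1417

y_n-nonane = 0.1417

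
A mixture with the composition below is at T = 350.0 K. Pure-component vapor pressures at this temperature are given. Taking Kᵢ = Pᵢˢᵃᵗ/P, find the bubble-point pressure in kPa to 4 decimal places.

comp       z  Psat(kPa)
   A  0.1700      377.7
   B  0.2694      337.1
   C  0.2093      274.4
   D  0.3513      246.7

Pbub = 299.1214 kPa

At the bubble point ψ → 0, so ΣzᵢKᵢ = 1 with Kᵢ = Pᵢˢᵃᵗ/P ⇒ P = ΣzᵢPᵢˢᵃᵗ.
P = 0.1700·377.7 + 0.2694·337.1 + 0.2093·274.4 + 0.3513·246.7 = 299.1214 kPa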